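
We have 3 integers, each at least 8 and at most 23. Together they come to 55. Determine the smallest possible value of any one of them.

9

To make one integer as small as possible, make the other 2 as large as possible.
The other 2 contribute at most 2 × 23 = 46, leaving at least 55 − 46 = 9.
Since 9 ≥ 8, this is achievable: one at 9 and 2 at 23.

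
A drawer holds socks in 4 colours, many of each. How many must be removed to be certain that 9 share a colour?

33

In the worst case you draw 8 of each of the 4 colours: 4 × 8 = 32.
One more forces 9 of some colour, so 32 + 1 = 33.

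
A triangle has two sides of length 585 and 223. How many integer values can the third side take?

The triangle inequality gives |585 − 223| < c < 585 + 223, i.e. 362 < c < 808.
So c can be any integer from 363 to 807: 445 values.

445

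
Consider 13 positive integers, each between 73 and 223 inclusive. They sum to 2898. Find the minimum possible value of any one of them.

222

Minimizing one value means maximizing the remaining 12.
The other 12 contribute at most 12 × 223 = 2676, leaving at least 2898 − 2676 = 222.
Since 222 ≥ 73, this is achievable: one at 222 and 12 at 223.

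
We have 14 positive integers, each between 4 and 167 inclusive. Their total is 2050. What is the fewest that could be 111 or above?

9

If only k of them are at least 111, the other 14 − k are at most 110, so the total is at most k·167 + (14 − k)·110.
This must reach 2050, so k·167 + (14 − k)·110 ≥ 2050, giving k ≥ 9.
Exactly 9 works: 9 values at 167 and 5 at 110 total 2053; lower one of the high values by 3 (still ≥ 111) to hit 2050.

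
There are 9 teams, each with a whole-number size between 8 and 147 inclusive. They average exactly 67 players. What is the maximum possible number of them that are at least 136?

4

The total is 9 × 67 = 603.
If k of the values are ≥ 136, the total is ≥ 136k + 8(9 − k).
Setting 136k + 8(9 − k) ≤ 603 gives 128k ≤ 531, so k ≤ 4.
k = 4 is achieved by 4 values at 136 and 5 at 8, total 584; add 19 to one value (staying below 136) to reach 603.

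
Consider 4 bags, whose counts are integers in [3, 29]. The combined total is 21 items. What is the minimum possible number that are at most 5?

Let j be the number exceeding 5. Then the total is ≥ 6·j + 3·(4 − j) = 12 + 3j.
So 3j ≤ 9 and j ≤ 3; hence at least 4 − 3 = 1 are ≤ 5.
Exactly 1 works: 1 value at 3 and 3 at 6 total 21.

1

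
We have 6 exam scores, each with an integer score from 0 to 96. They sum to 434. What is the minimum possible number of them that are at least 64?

2

If only k of them are at least 64, the other 6 − k are at most 63, so the total is at most k·96 + (6 − k)·63.
This must reach 434, so k·96 + (6 − k)·63 ≥ 434, giving k ≥ 2.
Exactly 2 works: 2 values at 96 and 4 at 63 total 444; lower one of the high values by 10 (still ≥ 64) to hit 434.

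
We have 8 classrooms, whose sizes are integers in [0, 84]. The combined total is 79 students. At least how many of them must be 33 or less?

6

Each value above 33 is at least 34, contributing at least 34 − 0 = 34 above the floor 0.
The sum exceeds the floor total 0 by 79, so at most ⌊79/34⌋ = 2 exceed 33, and at least 6 are ≤ 33.
Exactly 6 works: 6 values at 0 and 2 at 34 total 68; raise one of the low values by 11 (still ≤ 33) to hit 79.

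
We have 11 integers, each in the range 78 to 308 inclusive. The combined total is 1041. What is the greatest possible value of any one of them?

261

To make one integer as large as possible, make the other 10 as small as possible.
The other 10 contribute at least 10 × 78 = 780, leaving at most 1041 − 780 = 261.
Since 261 ≤ 308, this is achievable: one at 261 and 10 at 78.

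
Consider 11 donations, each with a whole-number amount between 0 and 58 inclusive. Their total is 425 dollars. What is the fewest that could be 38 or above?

If only k of them are at least 38, the other 11 − k are at most 37, so the total is at most k·58 + (11 − k)·37.
This must reach 425, so k·58 + (11 − k)·37 ≥ 425, giving k ≥ 1.
Exactly 1 works: 1 value at 58 and 10 at 37 total 428; lower one of the high values by 3 (still ≥ 38) to hit 425.

1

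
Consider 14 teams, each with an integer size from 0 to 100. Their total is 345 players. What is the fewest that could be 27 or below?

Each value above 27 is at least 28, contributing at least 28 − 0 = 28 above the floor 0.
The sum exceeds the floor total 0 by 345, so at most ⌊345/28⌋ = 12 exceed 27, and at least 2 are ≤ 27.
Exactly 2 works: 2 values at 0 and 12 at 28 total 336; raise one of the low values by 9 (still ≤ 27) to hit 345.

2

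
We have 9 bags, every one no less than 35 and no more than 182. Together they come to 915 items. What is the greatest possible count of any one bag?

To make one bag as large as possible, make the other 8 as small as possible.
The other 8 contribute at least 8 × 35 = 280, leaving at most 915 − 280 = 635.
But each bag is capped at 182, so the maximum is 182.
Achievable: one at 182 and the other 8 totalling 733, which fits since 8 × 35 ≤ 733 ≤ 8 × 182.

182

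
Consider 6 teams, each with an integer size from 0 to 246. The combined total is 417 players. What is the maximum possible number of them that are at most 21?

Suppose k of them are at most 21. Those contribute at most 21 each and the rest at most 246 each.
So the total is at most 21k + 246(6 − k) = 1476 − 225k. This must still be ≥ 417, so k ≤ 4.
k = 4 is achieved by 4 values at 21 and 2 at 246, total 576; lower one of the 246's by 159 (still > 21) to reach 417.

4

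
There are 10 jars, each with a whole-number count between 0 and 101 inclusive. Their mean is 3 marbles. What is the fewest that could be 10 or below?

8

The total is 10 × 3 = 30.
If only k of them are at most 10, the other 10 − k are at least 11, so the total is at least (10 − k)·11 + k·0.
This is ≤ 30, so (10 − k)·11 + 0k ≤ 30, which gives k ≥ 8.
Exactly 8 works: 8 values at 0 and 2 at 11 total 22; raise one of the low values by 8 (still ≤ 10) to hit 30.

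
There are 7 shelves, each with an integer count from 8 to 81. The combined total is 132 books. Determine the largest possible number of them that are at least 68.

If k of the values are ≥ 68, the total is ≥ 68k + 8(7 − k).
Setting 68k + 8(7 − k) ≤ 132 gives 60k ≤ 76, so k ≤ 1.
k = 1 is achieved by 1 value at 68 and 6 at 8, total 116; add 16 to one value (staying below 68) to reach 132.

1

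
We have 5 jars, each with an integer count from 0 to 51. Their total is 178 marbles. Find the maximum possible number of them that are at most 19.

2

Suppose k of them are at most 19. Those contribute at most 19 each and the rest at most 51 each.
So the total is at most 19k + 51(5 − k) = 255 − 32k. This must still be ≥ 178, so k ≤ 2.
k = 2 is achieved by 2 values at 19 and 3 at 51, total 191; lower one of the 51's by 13 (still > 19) to reach 178.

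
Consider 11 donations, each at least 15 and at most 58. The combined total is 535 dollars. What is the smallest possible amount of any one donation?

15

To make one donation as small as possible, make the other 10 as large as possible.
The other 10 can take up 10 × 58 = 580 ≥ 535 − 15, so one donation can sit at its floor of 15.
Achievable: one at 15 and the other 10 totalling 520, which fits since 10 × 15 ≤ 520 ≤ 10 × 58.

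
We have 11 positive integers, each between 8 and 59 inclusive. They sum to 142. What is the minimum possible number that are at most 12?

1

Each value above 12 is at least 13, contributing at least 13 − 8 = 5 above the floor 8.
The sum exceeds the floor total 88 by 54, so at most ⌊54/5⌋ = 10 exceed 12, and at least 1 are ≤ 12.
Exactly 1 works: 1 value at 8 and 10 at 13 total 138; raise one of the low values by 4 (still ≤ 12) to hit 142.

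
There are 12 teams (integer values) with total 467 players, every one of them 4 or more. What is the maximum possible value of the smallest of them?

38

The average is 467/12 < 39, so some value is ≤ 38.
Achievable: 1 of them at 38 and 11 at 39 total 467.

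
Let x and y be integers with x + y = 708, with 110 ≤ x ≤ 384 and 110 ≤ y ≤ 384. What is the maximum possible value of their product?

125316

For a fixed sum, the product xy is largest when x and y are as close as possible.
Taking x = 354 and y = 354 (both in [110, 384]) gives xy = 125316.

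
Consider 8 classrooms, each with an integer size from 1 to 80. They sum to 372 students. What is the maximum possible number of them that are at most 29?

5

Suppose k of them are at most 29. Those contribute at most 29 each and the rest at most 80 each.
So the total is at most 29k + 80(8 − k) = 640 − 51k. This must still be ≥ 372, so k ≤ 5.
k = 5 is achieved by 5 values at 29 and 3 at 80, total 385; lower one of the 80's by 13 (still > 29) to reach 372.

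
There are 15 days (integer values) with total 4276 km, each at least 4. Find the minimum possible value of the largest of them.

286

The average is 4276/15 > 285, so not all 15 can be 285 or less; the largest is ≥ 286.
Taking 14 copies of 285 and 1 copy of 286 gives exactly 4276, so 286 is attained.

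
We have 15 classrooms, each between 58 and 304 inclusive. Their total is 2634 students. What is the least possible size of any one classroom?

58

To make one classroom as small as possible, make the other 14 as large as possible.
The other 14 can take up 14 × 304 = 4256 ≥ 2634 − 58, so one classroom can sit at its floor of 58.
Achievable: one at 58 and the other 14 totalling 2576, which fits since 14 × 58 ≤ 2576 ≤ 14 × 304.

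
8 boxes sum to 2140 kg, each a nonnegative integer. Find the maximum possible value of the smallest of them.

The average is 2140/8 < 268, so some value is ≤ 267.
Equality holds with 4 values of 267 and 4 values of 268.

267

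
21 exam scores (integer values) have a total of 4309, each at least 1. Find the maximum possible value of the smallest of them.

The average is 4309/21 < 206, so some value is ≤ 205.
Equality holds with 17 values of 205 and 4 values of 206.

205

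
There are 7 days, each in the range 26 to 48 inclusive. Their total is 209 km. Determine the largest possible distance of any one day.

48

Maximizing one value means minimizing the remaining 6.
The other 6 contribute at least 6 × 26 = 156, leaving at most 209 − 156 = 53.
But each day is capped at 48, so the maximum is 48.
Achievable: one at 48 and the other 6 totalling 161, which fits since 6 × 26 ≤ 161 ≤ 6 × 48.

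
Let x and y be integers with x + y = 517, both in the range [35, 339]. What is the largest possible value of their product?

66822

With x + y fixed, xy peaks when the two are closest together.
Taking x = 258 and y = 259 (both in [35, 339]) gives xy = 66822.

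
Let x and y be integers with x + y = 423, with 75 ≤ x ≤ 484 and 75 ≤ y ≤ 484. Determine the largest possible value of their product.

44732

xy = x(423 − x) is maximized when x is as near 423/2 as the bounds allow.
Taking x = 211 and y = 212 (both in [75, 484]) gives xy = 44732.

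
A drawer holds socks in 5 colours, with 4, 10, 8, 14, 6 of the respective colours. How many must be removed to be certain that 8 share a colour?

In the worst case you take as many as possible of each colour without reaching 8: 4 + 7 + 7 + 7 + 6 = 31.
The next one must give 8 of some colour, so 31 + 1 = 32.

32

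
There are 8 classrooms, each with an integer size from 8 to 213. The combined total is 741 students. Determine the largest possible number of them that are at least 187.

If k of the values are ≥ 187, the total is ≥ 187k + 8(8 − k).
Setting 187k + 8(8 − k) ≤ 741 gives 179k ≤ 677, so k ≤ 3.
k = 3 is achieved by 3 values at 187 and 5 at 8, total 601; add 140 to one value (staying below 187) to reach 741.

3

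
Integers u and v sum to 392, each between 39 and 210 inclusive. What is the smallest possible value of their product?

38220

For a fixed sum, uv is smallest when u and v are as far apart as possible.
At the endpoint u = 182, v = 392 − 182 = 210, so uv = 182 × 210 = 38220.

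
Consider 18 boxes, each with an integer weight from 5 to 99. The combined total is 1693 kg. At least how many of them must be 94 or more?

4

Suppose at most 18 − j of them reach 94; then j values are ≤ 93 and the rest ≤ 99.
The total is then ≤ 93·j + 99·(18 − j) = 1782 − 6j. For this to be ≥ 1693 we need j ≤ 14, so at least 18 − 14 = 4 must reach 94.
Exactly 4 works: 4 values at 99 and 14 at 93 total 1698; lower one of the high values by 5 (still ≥ 94) to hit 1693.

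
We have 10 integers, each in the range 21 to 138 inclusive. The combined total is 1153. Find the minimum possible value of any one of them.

Minimizing one value means maximizing the remaining 9.
The other 9 can take up 9 × 138 = 1242 ≥ 1153 − 21, so one integer can sit at its floor of 21.
Achievable: one at 21 and the other 9 totalling 1132, which fits since 9 × 21 ≤ 1132 ≤ 9 × 138.

21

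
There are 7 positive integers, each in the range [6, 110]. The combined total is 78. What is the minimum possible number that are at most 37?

6

Each value above 37 is at least 38, contributing at least 38 − 6 = 32 above the floor 6.
The sum exceeds the floor total 42 by 36, so at most ⌊36/32⌋ = 1 exceed 37, and at least 6 are ≤ 37.
Exactly 6 works: 6 values at 6 and 1 at 38 total 74; raise one of the low values by 4 (still ≤ 37) to hit 78.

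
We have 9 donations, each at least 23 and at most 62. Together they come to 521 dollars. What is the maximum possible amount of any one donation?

62

To make one donation as large as possible, make the other 8 as small as possible.
The other 8 contribute at least 8 × 23 = 184, leaving at most 521 − 184 = 337.
But each donation is capped at 62, so the maximum is 62.
Achievable: one at 62 and the other 8 totalling 459, which fits since 8 × 23 ≤ 459 ≤ 8 × 62.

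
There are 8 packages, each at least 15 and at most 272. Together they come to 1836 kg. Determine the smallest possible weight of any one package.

15

Minimizing one value means maximizing the remaining 7.
The other 7 can take up 7 × 272 = 1904 ≥ 1836 − 15, so one package can sit at its floor of 15.
Achievable: one at 15 and the other 7 totalling 1821, which fits since 7 × 15 ≤ 1821 ≤ 7 × 272.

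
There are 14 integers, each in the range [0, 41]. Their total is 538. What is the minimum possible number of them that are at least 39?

Suppose at most 14 − j of them reach 39; then j values are ≤ 38 and the rest ≤ 41.
The total is then ≤ 38·j + 41·(14 − j) = 574 − 3j. For this to be ≥ 538 we need j ≤ 12, so at least 14 − 12 = 2 must reach 39.
Exactly 2 works: 2 values at 41 and 12 at 38 total 538.

2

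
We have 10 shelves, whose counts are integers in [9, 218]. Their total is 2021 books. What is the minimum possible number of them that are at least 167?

7

If only k of them are at least 167, the other 10 − k are at most 166, so the total is at most k·218 + (10 − k)·166.
This must reach 2021, so k·218 + (10 − k)·166 ≥ 2021, giving k ≥ 7.
Exactly 7 works: 7 values at 218 and 3 at 166 total 2024; lower one of the high values by 3 (still ≥ 167) to hit 2021.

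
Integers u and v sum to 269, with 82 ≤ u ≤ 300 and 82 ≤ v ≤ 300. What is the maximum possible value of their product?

18090

uv = u(269 − u) is maximized when u is as near 269/2 as the bounds allow.
Taking u = 134 and v = 135 (both in [82, 300]) gives uv = 18090.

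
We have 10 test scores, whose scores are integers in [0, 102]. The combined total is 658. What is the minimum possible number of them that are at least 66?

1

If only k of them are at least 66, the other 10 − k are at most 65, so the total is at most k·102 + (10 − k)·65.
This must reach 658, so k·102 + (10 − k)·65 ≥ 658, giving k ≥ 1.
Exactly 1 works: 1 value at 102 and 9 at 65 total 687; lower one of the high values by 29 (still ≥ 66) to hit 658.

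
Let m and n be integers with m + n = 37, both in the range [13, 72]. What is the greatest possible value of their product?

mn = m(37 − m) is maximized when m is as near 37/2 as the bounds allow.
Taking m = 18 and n = 19 (both in [13, 72]) gives mn = 342.

342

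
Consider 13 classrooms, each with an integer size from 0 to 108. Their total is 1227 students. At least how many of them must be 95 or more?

Suppose at most 13 − j of them reach 95; then j values are ≤ 94 and the rest ≤ 108.
The total is then ≤ 94·j + 108·(13 − j) = 1404 − 14j. For this to be ≥ 1227 we need j ≤ 12, so at least 13 − 12 = 1 must reach 95.
Exactly 1 works: 1 value at 108 and 12 at 94 total 1236; lower one of the high values by 9 (still ≥ 95) to hit 1227.

1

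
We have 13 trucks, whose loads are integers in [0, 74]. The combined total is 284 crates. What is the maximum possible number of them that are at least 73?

Suppose k of them are at least 73. Those contribute at least 73 each and the other 13 − k at least 0 each.
So the total is at least 73k + 0(13 − k) = 0 + 73k. This must be ≤ 284, giving k ≤ 3.
k = 3 is achieved by 3 values at 73 and 10 at 0, total 219; add 65 to one value (staying below 73) to reach 284.

3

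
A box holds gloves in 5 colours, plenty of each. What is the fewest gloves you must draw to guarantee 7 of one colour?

You could draw 6 of every colour without reaching 7 of any — 30 in all.
One more forces 7 of some colour, so 30 + 1 = 31.

31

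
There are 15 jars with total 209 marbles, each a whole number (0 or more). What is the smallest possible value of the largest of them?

The average is 209/15 > 13, so not all 15 can be 13 or less; the largest is ≥ 14.
Achievable: 14 of them at 14 and 1 at 13 total 209.

14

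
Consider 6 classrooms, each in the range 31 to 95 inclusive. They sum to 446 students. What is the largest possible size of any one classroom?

To make one classroom as large as possible, make the other 5 as small as possible.
The other 5 contribute at least 5 × 31 = 155, leaving at most 446 − 155 = 291.
But each classroom is capped at 95, so the maximum is 95.
Achievable: one at 95 and the other 5 totalling 351, which fits since 5 × 31 ≤ 351 ≤ 5 × 95.

95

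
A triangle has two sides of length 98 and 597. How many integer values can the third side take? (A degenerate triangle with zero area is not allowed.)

The triangle inequality gives |98 − 597| < c < 98 + 597, i.e. 499 < c < 695.
So c can be any integer from 500 to 694: 195 values.

195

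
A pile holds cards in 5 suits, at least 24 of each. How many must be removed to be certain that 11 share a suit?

You could draw 10 of every suit without reaching 11 of any — 50 in all.
One more forces 11 of some suit, so 50 + 1 = 51.

51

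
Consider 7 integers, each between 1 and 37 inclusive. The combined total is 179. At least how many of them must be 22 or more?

2

If only k of them are at least 22, the other 7 − k are at most 21, so the total is at most k·37 + (7 − k)·21.
This must reach 179, so k·37 + (7 − k)·21 ≥ 179, giving k ≥ 2.
Exactly 2 works: 2 values at 37 and 5 at 21 total 179.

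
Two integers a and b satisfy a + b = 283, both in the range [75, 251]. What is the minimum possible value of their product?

For a fixed sum, ab is smallest when a and b are as far apart as possible.
At the endpoint a = 75, b = 283 − 75 = 208, so ab = 75 × 208 = 15600.

15600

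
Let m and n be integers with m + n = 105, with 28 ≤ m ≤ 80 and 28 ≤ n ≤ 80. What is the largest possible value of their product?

2756

mn = m(105 − m) is maximized when m is as near 105/2 as the bounds allow.
Taking m = 52 and n = 53 (both in [28, 80]) gives mn = 2756.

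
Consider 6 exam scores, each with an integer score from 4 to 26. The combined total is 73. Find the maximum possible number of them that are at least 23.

2

With k values at 23 or above and the rest at least 4, the sum is at least 24 + 19k.
Since the sum is 73, we need 19k ≤ 49, i.e. k ≤ 2.
k = 2 is achieved by 2 values at 23 and 4 at 4, total 62; add 11 to one value (staying below 23) to reach 73.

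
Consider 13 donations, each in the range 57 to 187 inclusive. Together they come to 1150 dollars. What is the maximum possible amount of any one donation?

187

Maximizing one value means minimizing the remaining 12.
The other 12 contribute at least 12 × 57 = 684, leaving at most 1150 − 684 = 466.
But each donation is capped at 187, so the maximum is 187.
Achievable: one at 187 and the other 12 totalling 963, which fits since 12 × 57 ≤ 963 ≤ 12 × 187.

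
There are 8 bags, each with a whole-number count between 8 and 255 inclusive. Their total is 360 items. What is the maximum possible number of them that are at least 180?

1

If k of the values are ≥ 180, the total is ≥ 180k + 8(8 − k).
Setting 180k + 8(8 − k) ≤ 360 gives 172k ≤ 296, so k ≤ 1.
k = 1 is achieved by 1 value at 180 and 7 at 8, total 236; add 124 to one value (staying below 180) to reach 360.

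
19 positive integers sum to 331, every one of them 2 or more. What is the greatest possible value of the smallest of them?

If every one of the 19 were at least 18, the total would be at least 19 × 18 = 342 > 331.
Achievable: 11 of them at 17 and 8 at 18 total 331.

17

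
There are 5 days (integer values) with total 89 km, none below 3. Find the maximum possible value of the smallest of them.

The 5 values sum to 89, so their minimum is at most ⌊89/5⌋ = 17.
Achievable: 1 of them at 17 and 4 at 18 total 89.

17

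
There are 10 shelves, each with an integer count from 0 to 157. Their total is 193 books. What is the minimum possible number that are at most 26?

3

Let j be the number exceeding 26. Then the total is ≥ 27·j + 0·(10 − j) = 0 + 27j.
So 27j ≤ 193 and j ≤ 7; hence at least 10 − 7 = 3 are ≤ 26.
Exactly 3 works: 3 values at 0 and 7 at 27 total 189; raise one of the low values by 4 (still ≤ 26) to hit 193.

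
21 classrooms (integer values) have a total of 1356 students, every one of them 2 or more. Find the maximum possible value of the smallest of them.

If every one of the 21 were at least 65, the total would be at least 21 × 65 = 1365 > 1356.
Equality holds with 9 values of 64 and 12 values of 65.

64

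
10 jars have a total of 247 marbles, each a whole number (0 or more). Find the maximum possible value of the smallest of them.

24

If every one of the 10 were at least 25, the total would be at least 10 × 25 = 250 > 247.
Achievable: 3 of them at 24 and 7 at 25 total 247.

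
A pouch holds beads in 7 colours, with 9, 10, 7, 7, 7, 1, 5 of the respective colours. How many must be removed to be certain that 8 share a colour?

42

In the worst case you take as many as possible of each colour without reaching 8: 7 + 7 + 7 + 7 + 7 + 1 + 5 = 41.
The next one must give 8 of some colour, so 41 + 1 = 42.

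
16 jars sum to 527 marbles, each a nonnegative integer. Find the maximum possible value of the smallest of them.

If every one of the 16 were at least 33, the total would be at least 16 × 33 = 528 > 527.
Taking 1 copy of 32 and 15 copies of 33 gives exactly 527, so 32 is attained.

32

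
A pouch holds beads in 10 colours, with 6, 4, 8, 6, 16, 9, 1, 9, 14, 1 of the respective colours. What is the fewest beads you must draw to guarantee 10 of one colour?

In the worst case you take as many as possible of each colour without reaching 10: 6 + 4 + 8 + 6 + 9 + 9 + 1 + 9 + 9 + 1 = 62.
The next one must give 10 of some colour, so 62 + 1 = 63.

63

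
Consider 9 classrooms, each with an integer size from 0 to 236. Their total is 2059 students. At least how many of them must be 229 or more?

1

Suppose at most 9 − j of them reach 229; then j values are ≤ 228 and the rest ≤ 236.
The total is then ≤ 228·j + 236·(9 − j) = 2124 − 8j. For this to be ≥ 2059 we need j ≤ 8, so at least 9 − 8 = 1 must reach 229.
Exactly 1 works: 1 value at 236 and 8 at 228 total 2060; lower one of the high values by 1 (still ≥ 229) to hit 2059.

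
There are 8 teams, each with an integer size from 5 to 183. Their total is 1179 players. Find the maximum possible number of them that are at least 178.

6

If k of the values are ≥ 178, the total is ≥ 178k + 5(8 − k).
Setting 178k + 5(8 − k) ≤ 1179 gives 173k ≤ 1139, so k ≤ 6.
k = 6 is achieved by 6 values at 178 and 2 at 5, total 1078; add 101 to one value (staying below 178) to reach 1179.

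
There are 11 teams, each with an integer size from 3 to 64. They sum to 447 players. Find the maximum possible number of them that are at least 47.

9

If k of the values are ≥ 47, the total is ≥ 47k + 3(11 − k).
Setting 47k + 3(11 − k) ≤ 447 gives 44k ≤ 414, so k ≤ 9.
k = 9 is achieved by 9 values at 47 and 2 at 3, total 429; add 18 to one value (staying below 47) to reach 447.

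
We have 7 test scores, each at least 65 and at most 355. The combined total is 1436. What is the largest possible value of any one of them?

355

Maximizing one value means minimizing the remaining 6.
The other 6 contribute at least 6 × 65 = 390, leaving at most 1436 − 390 = 1046.
But each score is capped at 355, so the maximum is 355.
Achievable: one at 355 and the other 6 totalling 1081, which fits since 6 × 65 ≤ 1081 ≤ 6 × 355.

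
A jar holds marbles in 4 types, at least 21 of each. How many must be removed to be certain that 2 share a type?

In the worst case you draw 1 of each of the 4 types: 4 × 1 = 4.
One more forces 2 of some type, so 4 + 1 = 5.

5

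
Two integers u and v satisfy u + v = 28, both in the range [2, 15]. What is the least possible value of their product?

195

uv = u(28 − u) is concave in u, so over [13, 15] it is minimized at an endpoint.
The extreme feasible split is u = 13, v = 15, giving uv = 195.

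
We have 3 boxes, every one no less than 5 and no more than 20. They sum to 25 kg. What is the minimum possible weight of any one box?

5

Minimizing one value means maximizing the remaining 2.
The other 2 can take up 2 × 20 = 40 ≥ 25 − 5, so one box can sit at its floor of 5.
Achievable: one at 5 and the other 2 totalling 20, which fits since 2 × 5 ≤ 20 ≤ 2 × 20.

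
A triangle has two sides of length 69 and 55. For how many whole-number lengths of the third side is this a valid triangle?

109

The triangle inequality gives |69 − 55| < c < 69 + 55, i.e. 14 < c < 124.
So c can be any integer from 15 to 123: 109 values.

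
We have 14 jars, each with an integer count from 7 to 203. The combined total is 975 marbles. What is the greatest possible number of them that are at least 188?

Suppose k of them are at least 188. Those contribute at least 188 each and the other 14 − k at least 7 each.
So the total is at least 188k + 7(14 − k) = 98 + 181k. This must be ≤ 975, giving k ≤ 4.
k = 4 is achieved by 4 values at 188 and 10 at 7, total 822; add 153 to one value (staying below 188) to reach 975.

4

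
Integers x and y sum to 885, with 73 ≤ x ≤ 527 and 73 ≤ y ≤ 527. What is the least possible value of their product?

188666

Since x + y is fixed, pushing one of them to its bound minimizes the product.
At the endpoint x = 358, y = 885 − 358 = 527, so xy = 358 × 527 = 188666.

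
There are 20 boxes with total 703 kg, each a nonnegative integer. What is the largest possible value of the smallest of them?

35

If every one of the 20 were at least 36, the total would be at least 20 × 36 = 720 > 703.
Taking 17 copies of 35 and 3 copies of 36 gives exactly 703, so 35 is attained.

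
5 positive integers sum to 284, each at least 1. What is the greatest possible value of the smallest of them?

If every one of the 5 were at least 57, the total would be at least 5 × 57 = 285 > 284.
Achievable: 1 of them at 56 and 4 at 57 total 284.

56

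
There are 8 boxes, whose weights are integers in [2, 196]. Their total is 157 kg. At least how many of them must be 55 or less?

6

Let j be the number exceeding 55. Then the total is ≥ 56·j + 2·(8 − j) = 16 + 54j.
So 54j ≤ 141 and j ≤ 2; hence at least 8 − 2 = 6 are ≤ 55.
Exactly 6 works: 6 values at 2 and 2 at 56 total 124; raise one of the low values by 33 (still ≤ 55) to hit 157.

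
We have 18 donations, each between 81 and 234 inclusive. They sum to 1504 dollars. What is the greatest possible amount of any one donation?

127

To make one donation as large as possible, make the other 17 as small as possible.
The other 17 contribute at least 17 × 81 = 1377, leaving at most 1504 − 1377 = 127.
Since 127 ≤ 234, this is achievable: one at 127 and 17 at 81.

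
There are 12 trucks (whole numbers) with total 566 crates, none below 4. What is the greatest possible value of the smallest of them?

47

If every one of the 12 were at least 48, the total would be at least 12 × 48 = 576 > 566.
Equality holds with 10 values of 47 and 2 values of 48.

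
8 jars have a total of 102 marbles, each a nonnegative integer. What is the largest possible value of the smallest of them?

12

If every one of the 8 were at least 13, the total would be at least 8 × 13 = 104 > 102.
Achievable: 2 of them at 12 and 6 at 13 total 102.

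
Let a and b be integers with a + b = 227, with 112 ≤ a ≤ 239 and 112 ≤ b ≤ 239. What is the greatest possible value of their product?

12882

With a + b fixed, ab peaks when the two are closest together.
Taking a = 113 and b = 114 (both in [112, 239]) gives ab = 12882.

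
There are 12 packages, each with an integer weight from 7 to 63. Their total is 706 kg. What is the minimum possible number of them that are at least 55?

7

Suppose at most 12 − j of them reach 55; then j values are ≤ 54 and the rest ≤ 63.
The total is then ≤ 54·j + 63·(12 − j) = 756 − 9j. For this to be ≥ 706 we need j ≤ 5, so at least 12 − 5 = 7 must reach 55.
Exactly 7 works: 7 values at 63 and 5 at 54 total 711; lower one of the high values by 5 (still ≥ 55) to hit 706.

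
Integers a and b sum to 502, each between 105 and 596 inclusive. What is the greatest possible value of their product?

With a + b fixed, ab peaks when the two are closest together.
Taking a = 251 and b = 251 (both in [105, 596]) gives ab = 63001.

63001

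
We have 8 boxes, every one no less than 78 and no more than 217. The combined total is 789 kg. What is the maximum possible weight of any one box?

Maximizing one value means minimizing the remaining 7.
The other 7 contribute at least 7 × 78 = 546, leaving at most 789 − 546 = 243.
But each box is capped at 217, so the maximum is 217.
Achievable: one at 217 and the other 7 totalling 572, which fits since 7 × 78 ≤ 572 ≤ 7 × 217.

217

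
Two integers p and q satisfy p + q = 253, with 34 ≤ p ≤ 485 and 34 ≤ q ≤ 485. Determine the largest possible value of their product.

16002

For a fixed sum, the product pq is largest when p and q are as close as possible.
Taking p = 126 and q = 127 (both in [34, 485]) gives pq = 16002.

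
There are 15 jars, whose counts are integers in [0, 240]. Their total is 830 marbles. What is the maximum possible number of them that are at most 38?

13

Suppose k of them are at most 38. Those contribute at most 38 each and the rest at most 240 each.
So the total is at most 38k + 240(15 − k) = 3600 − 202k. This must still be ≥ 830, so k ≤ 13.
k = 13 is achieved by 13 values at 38 and 2 at 240, total 974; lower one of the 240's by 144 (still > 38) to reach 830.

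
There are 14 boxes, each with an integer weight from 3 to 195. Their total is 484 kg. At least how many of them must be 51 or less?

5

If only k of them are at most 51, the other 14 − k are at least 52, so the total is at least (14 − k)·52 + k·3.
This is ≤ 484, so (14 − k)·52 + 3k ≤ 484, which gives k ≥ 5.
Exactly 5 works: 5 values at 3 and 9 at 52 total 483; raise one of the low values by 1 (still ≤ 51) to hit 484.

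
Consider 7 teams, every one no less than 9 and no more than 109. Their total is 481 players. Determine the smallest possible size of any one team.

Minimizing one value means maximizing the remaining 6.
The other 6 can take up 6 × 109 = 654 ≥ 481 − 9, so one team can sit at its floor of 9.
Achievable: one at 9 and the other 6 totalling 472, which fits since 6 × 9 ≤ 472 ≤ 6 × 109.

9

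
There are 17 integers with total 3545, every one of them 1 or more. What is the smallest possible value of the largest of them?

The average is 3545/17 > 208, so not all 17 can be 208 or less; the largest is ≥ 209.
Taking 8 copies of 208 and 9 copies of 209 gives exactly 3545, so 209 is attained.

209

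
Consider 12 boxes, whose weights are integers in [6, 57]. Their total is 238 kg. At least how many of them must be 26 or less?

5

Each value above 26 is at least 27, contributing at least 27 − 6 = 21 above the floor 6.
The sum exceeds the floor total 72 by 166, so at most ⌊166/21⌋ = 7 exceed 26, and at least 5 are ≤ 26.
Exactly 5 works: 5 values at 6 and 7 at 27 total 219; raise one of the low values by 19 (still ≤ 26) to hit 238.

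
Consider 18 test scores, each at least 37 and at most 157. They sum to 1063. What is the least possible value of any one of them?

To make one score as small as possible, make the other 17 as large as possible.
The other 17 can take up 17 × 157 = 2669 ≥ 1063 − 37, so one score can sit at its floor of 37.
Achievable: one at 37 and the other 17 totalling 1026, which fits since 17 × 37 ≤ 1026 ≤ 17 × 157.

37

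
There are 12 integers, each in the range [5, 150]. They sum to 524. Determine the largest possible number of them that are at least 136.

Suppose k of them are at least 136. Those contribute at least 136 each and the other 12 − k at least 5 each.
So the total is at least 136k + 5(12 − k) = 60 + 131k. This must be ≤ 524, giving k ≤ 3.
k = 3 is achieved by 3 values at 136 and 9 at 5, total 453; add 71 to one value (staying below 136) to reach 524.

3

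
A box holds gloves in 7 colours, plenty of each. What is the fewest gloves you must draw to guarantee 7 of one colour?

In the worst case you draw 6 of each of the 7 colours: 7 × 6 = 42.
One more forces 7 of some colour, so 42 + 1 = 43.

43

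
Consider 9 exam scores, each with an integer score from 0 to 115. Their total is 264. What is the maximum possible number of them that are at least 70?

Suppose k of them are at least 70. Those contribute at least 70 each and the other 9 − k at least 0 each.
So the total is at least 70k + 0(9 − k) = 0 + 70k. This must be ≤ 264, giving k ≤ 3.
k = 3 is achieved by 3 values at 70 and 6 at 0, total 210; add 54 to one value (staying below 70) to reach 264.

3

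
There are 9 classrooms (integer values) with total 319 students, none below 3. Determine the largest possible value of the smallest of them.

35

The average is 319/9 < 36, so some value is ≤ 35.
Equality holds with 5 values of 35 and 4 values of 36.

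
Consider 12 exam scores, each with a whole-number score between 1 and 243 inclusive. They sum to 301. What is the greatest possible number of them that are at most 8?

Suppose k of them are at most 8. Those contribute at most 8 each and the rest at most 243 each.
So the total is at most 8k + 243(12 − k) = 2916 − 235k. This must still be ≥ 301, so k ≤ 11.
k = 11 is achieved by 11 values at 8 and 1 at 243, total 331; lower one of the 243's by 30 (still > 8) to reach 301.

11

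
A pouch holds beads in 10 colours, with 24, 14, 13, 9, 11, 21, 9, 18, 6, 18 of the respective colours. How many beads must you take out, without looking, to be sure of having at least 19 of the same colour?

In the worst case you take as many as possible of each colour without reaching 19: 18 + 14 + 13 + 9 + 11 + 18 + 9 + 18 + 6 + 18 = 134.
The next one must give 19 of some colour, so 134 + 1 = 135.

135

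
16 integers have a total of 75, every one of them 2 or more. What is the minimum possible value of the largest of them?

5

Some value must be at least ⌈75/16⌉ = 5, since 16 × 4 = 64 < 75.
Equality holds with 11 values of 5 and 5 values of 4.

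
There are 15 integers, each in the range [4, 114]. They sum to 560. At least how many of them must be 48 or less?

Let j be the number exceeding 48. Then the total is ≥ 49·j + 4·(15 − j) = 60 + 45j.
So 45j ≤ 500 and j ≤ 11; hence at least 15 − 11 = 4 are ≤ 48.
Exactly 4 works: 4 values at 4 and 11 at 49 total 555; raise one of the low values by 5 (still ≤ 48) to hit 560.

4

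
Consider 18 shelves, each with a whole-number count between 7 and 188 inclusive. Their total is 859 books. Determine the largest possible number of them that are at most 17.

14

Each value at 17 or below falls at least 188 − 17 = 171 short of the ceiling 188.
The ceiling total is 18 × 188 = 3384, and we need 859, so at most ⌊(3384 − 859)/171⌋ = 14 can be that low.
k = 14 is achieved by 14 values at 17 and 4 at 188, total 990; lower one of the 188's by 131 (still > 17) to reach 859.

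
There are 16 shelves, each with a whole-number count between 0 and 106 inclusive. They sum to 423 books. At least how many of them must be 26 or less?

1

Each value above 26 is at least 27, contributing at least 27 − 0 = 27 above the floor 0.
The sum exceeds the floor total 0 by 423, so at most ⌊423/27⌋ = 15 exceed 26, and at least 1 are ≤ 26.
Exactly 1 works: 1 value at 0 and 15 at 27 total 405; raise one of the low values by 18 (still ≤ 26) to hit 423.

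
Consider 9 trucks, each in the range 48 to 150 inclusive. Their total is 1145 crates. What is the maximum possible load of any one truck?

To make one truck as large as possible, make the other 8 as small as possible.
The other 8 contribute at least 8 × 48 = 384, leaving at most 1145 − 384 = 761.
But each truck is capped at 150, so the maximum is 150.
Achievable: one at 150 and the other 8 totalling 995, which fits since 8 × 48 ≤ 995 ≤ 8 × 150.

150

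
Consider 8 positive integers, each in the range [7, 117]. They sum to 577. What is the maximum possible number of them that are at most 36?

Each value at 36 or below falls at least 117 − 36 = 81 short of the ceiling 117.
The ceiling total is 8 × 117 = 936, and we need 577, so at most ⌊(936 − 577)/81⌋ = 4 can be that low.
k = 4 is achieved by 4 values at 36 and 4 at 117, total 612; lower one of the 117's by 35 (still > 36) to reach 577.

4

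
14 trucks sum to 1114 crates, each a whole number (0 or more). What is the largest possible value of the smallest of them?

The average is 1114/14 < 80, so some value is ≤ 79.
Equality holds with 6 values of 79 and 8 values of 80.

79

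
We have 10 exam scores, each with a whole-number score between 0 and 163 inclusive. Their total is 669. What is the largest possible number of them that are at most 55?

Suppose k of them are at most 55. Those contribute at most 55 each and the rest at most 163 each.
So the total is at most 55k + 163(10 − k) = 1630 − 108k. This must still be ≥ 669, so k ≤ 8.
k = 8 is achieved by 8 values at 55 and 2 at 163, total 766; lower one of the 163's by 97 (still > 55) to reach 669.

8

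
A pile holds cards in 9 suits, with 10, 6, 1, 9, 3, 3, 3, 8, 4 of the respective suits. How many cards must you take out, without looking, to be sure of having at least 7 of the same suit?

39

In the worst case you take as many as possible of each suit without reaching 7: 6 + 6 + 1 + 6 + 3 + 3 + 3 + 6 + 4 = 38.
The next one must give 7 of some suit, so 38 + 1 = 39.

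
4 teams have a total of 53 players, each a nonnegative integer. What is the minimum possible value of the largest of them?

14

The 4 values sum to 53, so their maximum is at least ⌈53/4⌉ = 14.
Achievable: 1 of them at 14 and 3 at 13 total 53.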